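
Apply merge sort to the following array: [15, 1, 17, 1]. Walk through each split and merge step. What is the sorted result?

Merge sort trace:

Split: [15, 1, 17, 1] -> [15, 1] and [17, 1]
  Split: [15, 1] -> [15] and [1]
  Merge: [15] + [1] -> [1, 15]
  Split: [17, 1] -> [17] and [1]
  Merge: [17] + [1] -> [1, 17]
Merge: [1, 15] + [1, 17] -> [1, 1, 15, 17]

Final sorted array: [1, 1, 15, 17]

The merge sort proceeds by recursively splitting the array and merging sorted halves.
After all merges, the sorted array is [1, 1, 15, 17].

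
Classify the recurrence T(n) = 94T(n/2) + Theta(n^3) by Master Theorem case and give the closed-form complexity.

Master Theorem for T(n) = 94T(n/2) + O(n^3):

a = 94, b = 2, c = 3
log_b(a) = log_2(94) = 6.5546

Case 1: c = 3 < log_2(94) = 6.5546
T(n) = O(n^(log_2 94))

For T(n) = 94T(n/2) + O(n^3): log_2(94) = 6.5546. This is Case 1 of the Master Theorem (c < log_b(a), work dominated by leaves), giving O(n^(log_2 94)).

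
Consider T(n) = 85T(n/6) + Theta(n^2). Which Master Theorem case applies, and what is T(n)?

Master Theorem for T(n) = 85T(n/6) + O(n^2):

a = 85, b = 6, c = 2
log_b(a) = log_6(85) = 2.4795

Case 1: c = 2 < log_6(85) = 2.4795
T(n) = O(n^(log_6 85))

For T(n) = 85T(n/6) + O(n^2): log_6(85) = 2.4795. This is Case 1 of the Master Theorem (c < log_b(a), work dominated by leaves), giving O(n^(log_6 85)).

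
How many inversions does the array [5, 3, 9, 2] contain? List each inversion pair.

Finding inversions in [5, 3, 9, 2]:

(0, 1): arr[0]=5 > arr[1]=3
(0, 3): arr[0]=5 > arr[3]=2
(1, 3): arr[1]=3 > arr[3]=2
(2, 3): arr[2]=9 > arr[3]=2

Total inversions: 4

The array has 4 inversion(s): (0,1), (0,3), (1,3), (2,3). Each pair (i,j) satisfies i < j and arr[i] > arr[j].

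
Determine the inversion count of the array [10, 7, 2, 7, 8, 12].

Finding inversions in [10, 7, 2, 7, 8, 12]:

(0, 1): arr[0]=10 > arr[1]=7
(0, 2): arr[0]=10 > arr[2]=2
(0, 3): arr[0]=10 > arr[3]=7
(0, 4): arr[0]=10 > arr[4]=8
(1, 2): arr[1]=7 > arr[2]=2

Total inversions: 5

The array has 5 inversion(s): (0,1), (0,2), (0,3), (0,4), (1,2). Each pair (i,j) satisfies i < j and arr[i] > arr[j].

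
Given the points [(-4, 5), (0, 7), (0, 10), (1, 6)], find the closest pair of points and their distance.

Computing all pairwise distances among 4 points:

d((-4, 5), (0, 7)) = 4.4721
d((-4, 5), (0, 10)) = 6.4031
d((-4, 5), (1, 6)) = 5.099
d((0, 7), (0, 10)) = 3.0
d((0, 7), (1, 6)) = 1.4142 <-- minimum
d((0, 10), (1, 6)) = 4.1231

Closest pair: (0, 7) and (1, 6) with distance 1.4142

The closest pair is (0, 7) and (1, 6) with Euclidean distance 1.4142. For 4 points, brute-force pairwise comparison is shown above. For large n, the divide-and-conquer algorithm (sort by x, recurse on halves, check the dividing strip) achieves O(n log n).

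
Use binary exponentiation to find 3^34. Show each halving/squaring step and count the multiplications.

Computing 3^34 by squaring (build up from 3^1; each line after the first costs one multiplication):

3^1 = 3
3^2 = (3^1)^2 = 3^2 = 9
3^4 = (3^2)^2 = 9^2 = 81
3^8 = (3^4)^2 = 81^2 = 6561
3^16 = (3^8)^2 = 6561^2 = 43046721
3^17 = 3 * 3^16 = 3 * 43046721 = 129140163
3^34 = (3^17)^2 = 129140163^2 = 16677181699666569

Result: 16677181699666569
Multiplications needed: 6 (6 lines after 3^1)

3^34 = 16677181699666569. Using exponentiation by squaring, this requires 6 multiplications. The key idea: if the exponent is even, square the half-power; if odd, multiply by the base once.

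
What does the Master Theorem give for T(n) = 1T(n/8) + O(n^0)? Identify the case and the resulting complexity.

Master Theorem for T(n) = 1T(n/8) + O(n^0):

a = 1, b = 8, c = 0
log_b(a) = log_8(1) = 0.0000

Case 2: c = 0 = log_8(1) = 0.0000
T(n) = O(n^0 log n) = O(log n)

For T(n) = 1T(n/8) + O(n^0): log_8(1) = 0.0000. This is Case 2 of the Master Theorem (c = log_b(a), equal work at all levels), giving O(log n).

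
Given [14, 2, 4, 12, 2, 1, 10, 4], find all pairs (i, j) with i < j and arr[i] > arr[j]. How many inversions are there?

Finding inversions in [14, 2, 4, 12, 2, 1, 10, 4]:

(0, 1): arr[0]=14 > arr[1]=2
(0, 2): arr[0]=14 > arr[2]=4
(0, 3): arr[0]=14 > arr[3]=12
(0, 4): arr[0]=14 > arr[4]=2
(0, 5): arr[0]=14 > arr[5]=1
(0, 6): arr[0]=14 > arr[6]=10
(0, 7): arr[0]=14 > arr[7]=4
(1, 5): arr[1]=2 > arr[5]=1
(2, 4): arr[2]=4 > arr[4]=2
(2, 5): arr[2]=4 > arr[5]=1
(3, 4): arr[3]=12 > arr[4]=2
(3, 5): arr[3]=12 > arr[5]=1
(3, 6): arr[3]=12 > arr[6]=10
(3, 7): arr[3]=12 > arr[7]=4
(4, 5): arr[4]=2 > arr[5]=1
(6, 7): arr[6]=10 > arr[7]=4

Total inversions: 16

The array has 16 inversion(s): (0,1), (0,2), (0,3), (0,4), (0,5), (0,6), (0,7), (1,5), (2,4), (2,5), (3,4), (3,5), (3,6), (3,7), (4,5), (6,7). Each pair (i,j) satisfies i < j and arr[i] > arr[j].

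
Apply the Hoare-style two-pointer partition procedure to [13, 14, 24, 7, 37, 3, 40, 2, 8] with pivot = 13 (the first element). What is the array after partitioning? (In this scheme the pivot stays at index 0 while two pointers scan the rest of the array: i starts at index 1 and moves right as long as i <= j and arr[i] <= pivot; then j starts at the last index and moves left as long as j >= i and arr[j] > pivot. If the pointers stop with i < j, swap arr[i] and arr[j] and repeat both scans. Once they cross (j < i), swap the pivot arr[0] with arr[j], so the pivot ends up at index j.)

Hoare-style two-pointer partition with pivot = 13:

Initial array: [13, 14, 24, 7, 37, 3, 40, 2, 8]

Pointers start at i = 1, j = 8.
i stops at index 1 (arr[1]=14 > 13), j stops at index 8 (arr[8]=8 <= 13): swap arr[1] and arr[8], array becomes [13, 8, 24, 7, 37, 3, 40, 2, 14]
i stops at index 2 (arr[2]=24 > 13), j stops at index 7 (arr[7]=2 <= 13): swap arr[2] and arr[7], array becomes [13, 8, 2, 7, 37, 3, 40, 24, 14]
i stops at index 4 (arr[4]=37 > 13), j stops at index 5 (arr[5]=3 <= 13): swap arr[4] and arr[5], array becomes [13, 8, 2, 7, 3, 37, 40, 24, 14]
i ends at 5, j ends at 4: the pointers have crossed (j < i), so scanning stops.

Swap pivot arr[0] with arr[4] to place pivot at position 4: [3, 8, 2, 7, 13, 37, 40, 24, 14]
Pivot position: 4

After partitioning with pivot 13, the array becomes [3, 8, 2, 7, 13, 37, 40, 24, 14]. The pivot is placed at index 4. All elements to the left of the pivot are <= 13, and all elements to the right are > 13.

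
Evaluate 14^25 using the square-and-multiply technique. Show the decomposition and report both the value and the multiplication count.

Computing 14^25 by squaring (build up from 14^1; each line after the first costs one multiplication):

14^1 = 14
14^2 = (14^1)^2 = 14^2 = 196
14^3 = 14 * 14^2 = 14 * 196 = 2744
14^6 = (14^3)^2 = 2744^2 = 7529536
14^12 = (14^6)^2 = 7529536^2 = 56693912375296
14^24 = (14^12)^2 = 56693912375296^2 = 3214199700417740936751087616
14^25 = 14 * 14^24 = 14 * 3214199700417740936751087616 = 44998795805848373114515226624

Result: 44998795805848373114515226624
Multiplications needed: 6 (6 lines after 14^1)

14^25 = 44998795805848373114515226624. Using exponentiation by squaring, this requires 6 multiplications. The key idea: if the exponent is even, square the half-power; if odd, multiply by the base once.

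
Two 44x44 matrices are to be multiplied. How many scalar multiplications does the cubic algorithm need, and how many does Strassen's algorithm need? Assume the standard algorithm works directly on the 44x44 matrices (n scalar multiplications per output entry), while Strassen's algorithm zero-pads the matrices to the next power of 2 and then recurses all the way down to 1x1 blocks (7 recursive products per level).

Matrix multiplication for 44x44 matrices:

Strassen's algorithm requires power-of-2 dimensions. Pad 44x44 to 64x64 (next power of 2).

Standard algorithm: 44^3 = 85184 multiplications
Strassen's algorithm: 7^(log2(64)) = 7^6 = 117649 multiplications
Difference: 85184 - 117649 = -32465 (Strassen uses MORE here due to padding overhead — for small or just-over-power-of-2 n, padding can outweigh the per-level savings)

Standard: 85184 multiplications (44^3). Strassen: 117649 multiplications (7^6, after padding to 64x64). Strassen reduces 8 recursive multiplications to 7 at each level.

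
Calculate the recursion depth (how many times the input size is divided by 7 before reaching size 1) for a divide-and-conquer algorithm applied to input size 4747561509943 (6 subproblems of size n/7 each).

For divide and conquer with division factor 7:

Problem sizes at each level:
Level 0: 4747561509943
Level 1: 678223072849
Level 2: 96889010407
Level 3: 13841287201
Level 4: 1977326743
Level 5: 282475249
Level 6: 40353607
Level 7: 5764801
Level 8: 823543
Level 9: 117649
Level 10: 16807
Level 11: 2401
Level 12: 343
Level 13: 49
Level 14: 7
Level 15: 1

The root is level 0 and the size-1 base case is level 15 (the tree spans levels 0 through 15, i.e. 16 levels counting the root), so the depth is the number of divisions: log_7(4747561509943) = 15

The recursion tree depth is log_7(4747561509943) = 15. At each level, the problem size is divided by 7, so it takes 15 divisions to reduce to a base case of size 1. The algorithm makes 6 recursive calls at each level.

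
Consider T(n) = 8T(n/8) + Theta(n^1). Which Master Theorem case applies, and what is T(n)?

Master Theorem for T(n) = 8T(n/8) + O(n^1):

a = 8, b = 8, c = 1
log_b(a) = log_8(8) = 1.0000

Case 2: c = 1 = log_8(8) = 1.0000
T(n) = O(n^1 log n) = O(n log n)

For T(n) = 8T(n/8) + O(n^1): log_8(8) = 1.0000. This is Case 2 of the Master Theorem (c = log_b(a), equal work at all levels), giving O(n log n).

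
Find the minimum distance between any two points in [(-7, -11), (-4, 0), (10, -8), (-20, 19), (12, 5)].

Computing all pairwise distances among 5 points:

d((-7, -11), (-4, 0)) = 11.4018 <-- minimum
d((-7, -11), (10, -8)) = 17.2627
d((-7, -11), (-20, 19)) = 32.6956
d((-7, -11), (12, 5)) = 24.8395
d((-4, 0), (10, -8)) = 16.1245
d((-4, 0), (-20, 19)) = 24.8395
d((-4, 0), (12, 5)) = 16.7631
d((10, -8), (-20, 19)) = 40.3609
d((10, -8), (12, 5)) = 13.1529
d((-20, 19), (12, 5)) = 34.9285

Closest pair: (-7, -11) and (-4, 0) with distance 11.4018

The closest pair is (-7, -11) and (-4, 0) with Euclidean distance 11.4018. For 5 points, brute-force pairwise comparison is shown above. For large n, the divide-and-conquer algorithm (sort by x, recurse on halves, check the dividing strip) achieves O(n log n).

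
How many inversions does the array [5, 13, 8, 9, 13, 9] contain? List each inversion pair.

Finding inversions in [5, 13, 8, 9, 13, 9]:

(1, 2): arr[1]=13 > arr[2]=8
(1, 3): arr[1]=13 > arr[3]=9
(1, 5): arr[1]=13 > arr[5]=9
(4, 5): arr[4]=13 > arr[5]=9

Total inversions: 4

The array has 4 inversion(s): (1,2), (1,3), (1,5), (4,5). Each pair (i,j) satisfies i < j and arr[i] > arr[j].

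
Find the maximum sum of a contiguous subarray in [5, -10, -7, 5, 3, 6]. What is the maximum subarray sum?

Using Kadane's algorithm on [5, -10, -7, 5, 3, 6]:

Scanning through the array:
Position 1 (value -10): max_ending_here = -5, max_so_far = 5
Position 2 (value -7): max_ending_here = -7, max_so_far = 5
Position 3 (value 5): max_ending_here = 5, max_so_far = 5
Position 4 (value 3): max_ending_here = 8, max_so_far = 8
Position 5 (value 6): max_ending_here = 14, max_so_far = 14

Maximum subarray: [5, 3, 6]
Maximum sum: 14

The maximum subarray is [5, 3, 6] with sum 14. This subarray runs from index 3 to index 5.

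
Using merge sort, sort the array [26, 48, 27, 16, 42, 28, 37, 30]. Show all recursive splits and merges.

Merge sort trace:

Split: [26, 48, 27, 16, 42, 28, 37, 30] -> [26, 48, 27, 16] and [42, 28, 37, 30]
  Split: [26, 48, 27, 16] -> [26, 48] and [27, 16]
    Split: [26, 48] -> [26] and [48]
    Merge: [26] + [48] -> [26, 48]
    Split: [27, 16] -> [27] and [16]
    Merge: [27] + [16] -> [16, 27]
  Merge: [26, 48] + [16, 27] -> [16, 26, 27, 48]
  Split: [42, 28, 37, 30] -> [42, 28] and [37, 30]
    Split: [42, 28] -> [42] and [28]
    Merge: [42] + [28] -> [28, 42]
    Split: [37, 30] -> [37] and [30]
    Merge: [37] + [30] -> [30, 37]
  Merge: [28, 42] + [30, 37] -> [28, 30, 37, 42]
Merge: [16, 26, 27, 48] + [28, 30, 37, 42] -> [16, 26, 27, 28, 30, 37, 42, 48]

Final sorted array: [16, 26, 27, 28, 30, 37, 42, 48]

The merge sort proceeds by recursively splitting the array and merging sorted halves.
After all merges, the sorted array is [16, 26, 27, 28, 30, 37, 42, 48].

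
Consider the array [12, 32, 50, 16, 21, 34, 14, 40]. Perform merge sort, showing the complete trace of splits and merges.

Merge sort trace:

Split: [12, 32, 50, 16, 21, 34, 14, 40] -> [12, 32, 50, 16] and [21, 34, 14, 40]
  Split: [12, 32, 50, 16] -> [12, 32] and [50, 16]
    Split: [12, 32] -> [12] and [32]
    Merge: [12] + [32] -> [12, 32]
    Split: [50, 16] -> [50] and [16]
    Merge: [50] + [16] -> [16, 50]
  Merge: [12, 32] + [16, 50] -> [12, 16, 32, 50]
  Split: [21, 34, 14, 40] -> [21, 34] and [14, 40]
    Split: [21, 34] -> [21] and [34]
    Merge: [21] + [34] -> [21, 34]
    Split: [14, 40] -> [14] and [40]
    Merge: [14] + [40] -> [14, 40]
  Merge: [21, 34] + [14, 40] -> [14, 21, 34, 40]
Merge: [12, 16, 32, 50] + [14, 21, 34, 40] -> [12, 14, 16, 21, 32, 34, 40, 50]

Final sorted array: [12, 14, 16, 21, 32, 34, 40, 50]

The merge sort proceeds by recursively splitting the array and merging sorted halves.
After all merges, the sorted array is [12, 14, 16, 21, 32, 34, 40, 50].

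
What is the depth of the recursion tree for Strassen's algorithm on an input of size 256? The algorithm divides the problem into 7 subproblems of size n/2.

For divide and conquer with division factor 2:

Problem sizes at each level:
Level 0: 256
Level 1: 128
Level 2: 64
Level 3: 32
Level 4: 16
Level 5: 8
Level 6: 4
Level 7: 2
Level 8: 1

The root is level 0 and the size-1 base case is level 8 (the tree spans levels 0 through 8, i.e. 9 levels counting the root), so the depth is the number of divisions: log_2(256) = 8

The recursion tree depth is log_2(256) = 8. At each level, the problem size is divided by 2, so it takes 8 divisions to reduce to a base case of size 1. The algorithm makes 7 recursive calls at each level.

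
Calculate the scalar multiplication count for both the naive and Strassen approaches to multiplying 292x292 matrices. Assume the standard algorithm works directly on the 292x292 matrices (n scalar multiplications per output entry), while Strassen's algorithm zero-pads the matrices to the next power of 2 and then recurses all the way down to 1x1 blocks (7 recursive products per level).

Matrix multiplication for 292x292 matrices:

Strassen's algorithm requires power-of-2 dimensions. Pad 292x292 to 512x512 (next power of 2).

Standard algorithm: 292^3 = 24897088 multiplications
Strassen's algorithm: 7^(log2(512)) = 7^9 = 40353607 multiplications
Difference: 24897088 - 40353607 = -15456519 (Strassen uses MORE here due to padding overhead — for small or just-over-power-of-2 n, padding can outweigh the per-level savings)

Standard: 24897088 multiplications (292^3). Strassen: 40353607 multiplications (7^9, after padding to 512x512). Strassen reduces 8 recursive multiplications to 7 at each level.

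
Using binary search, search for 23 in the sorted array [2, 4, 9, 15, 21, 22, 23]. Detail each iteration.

Binary search for 23 in [2, 4, 9, 15, 21, 22, 23]:

lo=0, hi=6, mid=3, arr[mid]=15 -> 15 < 23, search right half
lo=4, hi=6, mid=5, arr[mid]=22 -> 22 < 23, search right half
lo=6, hi=6, mid=6, arr[mid]=23 -> Found target at index 6!

Binary search finds 23 at index 6 after 3 comparisons. The search repeatedly halves the search space by comparing with the middle element.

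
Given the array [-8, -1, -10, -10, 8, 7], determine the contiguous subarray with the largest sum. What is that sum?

Using Kadane's algorithm on [-8, -1, -10, -10, 8, 7]:

Scanning through the array:
Position 1 (value -1): max_ending_here = -1, max_so_far = -1
Position 2 (value -10): max_ending_here = -10, max_so_far = -1
Position 3 (value -10): max_ending_here = -10, max_so_far = -1
Position 4 (value 8): max_ending_here = 8, max_so_far = 8
Position 5 (value 7): max_ending_here = 15, max_so_far = 15

Maximum subarray: [8, 7]
Maximum sum: 15

The maximum subarray is [8, 7] with sum 15. This subarray runs from index 4 to index 5.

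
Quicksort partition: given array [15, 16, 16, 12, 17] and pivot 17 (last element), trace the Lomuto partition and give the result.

Lomuto partition with pivot = 17:

Initial array: [15, 16, 16, 12, 17]

arr[0]=15 <= 17: swap with position 0, array becomes [15, 16, 16, 12, 17]
arr[1]=16 <= 17: swap with position 1, array becomes [15, 16, 16, 12, 17]
arr[2]=16 <= 17: swap with position 2, array becomes [15, 16, 16, 12, 17]
arr[3]=12 <= 17: swap with position 3, array becomes [15, 16, 16, 12, 17]

Place pivot at position 4: [15, 16, 16, 12, 17]
Pivot position: 4

After partitioning with pivot 17, the array becomes [15, 16, 16, 12, 17]. The pivot is placed at index 4. All elements to the left of the pivot are <= 17, and all elements to the right are > 17.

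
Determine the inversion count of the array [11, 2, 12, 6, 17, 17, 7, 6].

Finding inversions in [11, 2, 12, 6, 17, 17, 7, 6]:

(0, 1): arr[0]=11 > arr[1]=2
(0, 3): arr[0]=11 > arr[3]=6
(0, 6): arr[0]=11 > arr[6]=7
(0, 7): arr[0]=11 > arr[7]=6
(2, 3): arr[2]=12 > arr[3]=6
(2, 6): arr[2]=12 > arr[6]=7
(2, 7): arr[2]=12 > arr[7]=6
(4, 6): arr[4]=17 > arr[6]=7
(4, 7): arr[4]=17 > arr[7]=6
(5, 6): arr[5]=17 > arr[6]=7
(5, 7): arr[5]=17 > arr[7]=6
(6, 7): arr[6]=7 > arr[7]=6

Total inversions: 12

The array has 12 inversion(s): (0,1), (0,3), (0,6), (0,7), (2,3), (2,6), (2,7), (4,6), (4,7), (5,6), (5,7), (6,7). Each pair (i,j) satisfies i < j and arr[i] > arr[j].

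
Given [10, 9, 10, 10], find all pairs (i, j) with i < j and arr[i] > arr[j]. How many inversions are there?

Finding inversions in [10, 9, 10, 10]:

(0, 1): arr[0]=10 > arr[1]=9

Total inversions: 1

The array has 1 inversion(s): (0,1). Each pair (i,j) satisfies i < j and arr[i] > arr[j].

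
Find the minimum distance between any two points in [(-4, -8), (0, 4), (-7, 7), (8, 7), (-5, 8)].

Computing all pairwise distances among 5 points:

d((-4, -8), (0, 4)) = 12.6491
d((-4, -8), (-7, 7)) = 15.2971
d((-4, -8), (8, 7)) = 19.2094
d((-4, -8), (-5, 8)) = 16.0312
d((0, 4), (-7, 7)) = 7.6158
d((0, 4), (8, 7)) = 8.544
d((0, 4), (-5, 8)) = 6.4031
d((-7, 7), (8, 7)) = 15.0
d((-7, 7), (-5, 8)) = 2.2361 <-- minimum
d((8, 7), (-5, 8)) = 13.0384

Closest pair: (-7, 7) and (-5, 8) with distance 2.2361

The closest pair is (-7, 7) and (-5, 8) with Euclidean distance 2.2361. For 5 points, brute-force pairwise comparison is shown above. For large n, the divide-and-conquer algorithm (sort by x, recurse on halves, check the dividing strip) achieves O(n log n).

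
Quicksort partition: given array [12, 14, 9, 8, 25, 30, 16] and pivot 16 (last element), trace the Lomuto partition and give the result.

Lomuto partition with pivot = 16:

Initial array: [12, 14, 9, 8, 25, 30, 16]

arr[0]=12 <= 16: swap with position 0, array becomes [12, 14, 9, 8, 25, 30, 16]
arr[1]=14 <= 16: swap with position 1, array becomes [12, 14, 9, 8, 25, 30, 16]
arr[2]=9 <= 16: swap with position 2, array becomes [12, 14, 9, 8, 25, 30, 16]
arr[3]=8 <= 16: swap with position 3, array becomes [12, 14, 9, 8, 25, 30, 16]
arr[4]=25 > 16: no swap
arr[5]=30 > 16: no swap

Place pivot at position 4: [12, 14, 9, 8, 16, 30, 25]
Pivot position: 4

After partitioning with pivot 16, the array becomes [12, 14, 9, 8, 16, 30, 25]. The pivot is placed at index 4. All elements to the left of the pivot are <= 16, and all elements to the right are > 16.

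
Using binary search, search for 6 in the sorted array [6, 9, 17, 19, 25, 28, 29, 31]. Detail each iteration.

Binary search for 6 in [6, 9, 17, 19, 25, 28, 29, 31]:

lo=0, hi=7, mid=3, arr[mid]=19 -> 19 > 6, search left half
lo=0, hi=2, mid=1, arr[mid]=9 -> 9 > 6, search left half
lo=0, hi=0, mid=0, arr[mid]=6 -> Found target at index 0!

Binary search finds 6 at index 0 after 3 comparisons. The search repeatedly halves the search space by comparing with the middle element.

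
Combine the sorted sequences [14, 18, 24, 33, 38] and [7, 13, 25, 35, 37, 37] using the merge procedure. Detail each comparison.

Merging process:

Compare 14 vs 7: take 7 from right. Merged: [7]
Compare 14 vs 13: take 13 from right. Merged: [7, 13]
Compare 14 vs 25: take 14 from left. Merged: [7, 13, 14]
Compare 18 vs 25: take 18 from left. Merged: [7, 13, 14, 18]
Compare 24 vs 25: take 24 from left. Merged: [7, 13, 14, 18, 24]
Compare 33 vs 25: take 25 from right. Merged: [7, 13, 14, 18, 24, 25]
Compare 33 vs 35: take 33 from left. Merged: [7, 13, 14, 18, 24, 25, 33]
Compare 38 vs 35: take 35 from right. Merged: [7, 13, 14, 18, 24, 25, 33, 35]
Compare 38 vs 37: take 37 from right. Merged: [7, 13, 14, 18, 24, 25, 33, 35, 37]
Compare 38 vs 37: take 37 from right. Merged: [7, 13, 14, 18, 24, 25, 33, 35, 37, 37]
Append remaining from left: [38]. Merged: [7, 13, 14, 18, 24, 25, 33, 35, 37, 37, 38]

Final merged array: [7, 13, 14, 18, 24, 25, 33, 35, 37, 37, 38]
Total comparisons: 10

The merged array is [7, 13, 14, 18, 24, 25, 33, 35, 37, 37, 38], requiring 10 comparisons. The merge step runs in O(n) time where n is the total number of elements.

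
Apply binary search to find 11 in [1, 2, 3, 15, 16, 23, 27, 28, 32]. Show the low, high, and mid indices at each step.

Binary search for 11 in [1, 2, 3, 15, 16, 23, 27, 28, 32]:

lo=0, hi=8, mid=4, arr[mid]=16 -> 16 > 11, search left half
lo=0, hi=3, mid=1, arr[mid]=2 -> 2 < 11, search right half
lo=2, hi=3, mid=2, arr[mid]=3 -> 3 < 11, search right half
lo=3, hi=3, mid=3, arr[mid]=15 -> 15 > 11, search left half
lo=3 > hi=2, target 11 not found

Binary search determines that 11 is not in the array after 4 comparisons. The search space was exhausted without finding the target.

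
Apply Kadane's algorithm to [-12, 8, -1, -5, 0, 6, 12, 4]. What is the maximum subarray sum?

Using Kadane's algorithm on [-12, 8, -1, -5, 0, 6, 12, 4]:

Scanning through the array:
Position 1 (value 8): max_ending_here = 8, max_so_far = 8
Position 2 (value -1): max_ending_here = 7, max_so_far = 8
Position 3 (value -5): max_ending_here = 2, max_so_far = 8
Position 4 (value 0): max_ending_here = 2, max_so_far = 8
Position 5 (value 6): max_ending_here = 8, max_so_far = 8
Position 6 (value 12): max_ending_here = 20, max_so_far = 20
Position 7 (value 4): max_ending_here = 24, max_so_far = 24

Maximum subarray: [8, -1, -5, 0, 6, 12, 4]
Maximum sum: 24

The maximum subarray is [8, -1, -5, 0, 6, 12, 4] with sum 24. This subarray runs from index 1 to index 7.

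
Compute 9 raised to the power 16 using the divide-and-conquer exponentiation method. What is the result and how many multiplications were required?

Computing 9^16 by squaring (build up from 9^1; each line after the first costs one multiplication):

9^1 = 9
9^2 = (9^1)^2 = 9^2 = 81
9^4 = (9^2)^2 = 81^2 = 6561
9^8 = (9^4)^2 = 6561^2 = 43046721
9^16 = (9^8)^2 = 43046721^2 = 1853020188851841

Result: 1853020188851841
Multiplications needed: 4 (4 lines after 9^1)

9^16 = 1853020188851841. Using exponentiation by squaring, this requires 4 multiplications. The key idea: if the exponent is even, square the half-power; if odd, multiply by the base once.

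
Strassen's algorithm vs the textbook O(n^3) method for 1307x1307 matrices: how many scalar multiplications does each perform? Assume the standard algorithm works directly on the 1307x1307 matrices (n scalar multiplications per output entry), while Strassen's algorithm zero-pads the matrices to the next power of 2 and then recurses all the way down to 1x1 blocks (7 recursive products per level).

Matrix multiplication for 1307x1307 matrices:

Strassen's algorithm requires power-of-2 dimensions. Pad 1307x1307 to 2048x2048 (next power of 2).

Standard algorithm: 1307^3 = 2232681443 multiplications
Strassen's algorithm: 7^(log2(2048)) = 7^11 = 1977326743 multiplications
Savings: 2232681443 - 1977326743 = 255354700 multiplications

Standard: 2232681443 multiplications (1307^3). Strassen: 1977326743 multiplications (7^11, after padding to 2048x2048). Strassen reduces 8 recursive multiplications to 7 at each level.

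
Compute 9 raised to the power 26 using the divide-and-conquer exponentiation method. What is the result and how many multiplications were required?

Computing 9^26 by squaring (build up from 9^1; each line after the first costs one multiplication):

9^1 = 9
9^2 = (9^1)^2 = 9^2 = 81
9^3 = 9 * 9^2 = 9 * 81 = 729
9^6 = (9^3)^2 = 729^2 = 531441
9^12 = (9^6)^2 = 531441^2 = 282429536481
9^13 = 9 * 9^12 = 9 * 282429536481 = 2541865828329
9^26 = (9^13)^2 = 2541865828329^2 = 6461081889226673298932241

Result: 6461081889226673298932241
Multiplications needed: 6 (6 lines after 9^1)

9^26 = 6461081889226673298932241. Using exponentiation by squaring, this requires 6 multiplications. The key idea: if the exponent is even, square the half-power; if odd, multiply by the base once.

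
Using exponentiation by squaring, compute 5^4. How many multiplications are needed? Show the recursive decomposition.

Computing 5^4 by squaring (build up from 5^1; each line after the first costs one multiplication):

5^1 = 5
5^2 = (5^1)^2 = 5^2 = 25
5^4 = (5^2)^2 = 25^2 = 625

Result: 625
Multiplications needed: 2 (2 lines after 5^1)

5^4 = 625. Using exponentiation by squaring, this requires 2 multiplications. The key idea: if the exponent is even, square the half-power; if odd, multiply by the base once.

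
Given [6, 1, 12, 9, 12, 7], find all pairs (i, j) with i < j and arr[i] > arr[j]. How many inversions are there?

Finding inversions in [6, 1, 12, 9, 12, 7]:

(0, 1): arr[0]=6 > arr[1]=1
(2, 3): arr[2]=12 > arr[3]=9
(2, 5): arr[2]=12 > arr[5]=7
(3, 5): arr[3]=9 > arr[5]=7
(4, 5): arr[4]=12 > arr[5]=7

Total inversions: 5

The array has 5 inversion(s): (0,1), (2,3), (2,5), (3,5), (4,5). Each pair (i,j) satisfies i < j and arr[i] > arr[j].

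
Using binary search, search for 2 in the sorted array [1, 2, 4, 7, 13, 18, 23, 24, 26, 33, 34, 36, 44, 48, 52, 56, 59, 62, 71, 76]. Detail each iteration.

Binary search for 2 in [1, 2, 4, 7, 13, 18, 23, 24, 26, 33, 34, 36, 44, 48, 52, 56, 59, 62, 71, 76]:

lo=0, hi=19, mid=9, arr[mid]=33 -> 33 > 2, search left half
lo=0, hi=8, mid=4, arr[mid]=13 -> 13 > 2, search left half
lo=0, hi=3, mid=1, arr[mid]=2 -> Found target at index 1!

Binary search finds 2 at index 1 after 3 comparisons. The search repeatedly halves the search space by comparing with the middle element.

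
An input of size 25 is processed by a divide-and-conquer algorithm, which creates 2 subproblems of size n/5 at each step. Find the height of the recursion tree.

For divide and conquer with division factor 5:

Problem sizes at each level:
Level 0: 25
Level 1: 5
Level 2: 1

The root is level 0 and the size-1 base case is level 2 (the tree spans levels 0 through 2, i.e. 3 levels counting the root), so the depth is the number of divisions: log_5(25) = 2

The recursion tree depth is log_5(25) = 2. At each level, the problem size is divided by 5, so it takes 2 divisions to reduce to a base case of size 1. The algorithm makes 2 recursive calls at each level.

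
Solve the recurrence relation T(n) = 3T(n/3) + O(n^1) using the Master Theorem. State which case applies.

Master Theorem for T(n) = 3T(n/3) + O(n^1):

a = 3, b = 3, c = 1
log_b(a) = log_3(3) = 1.0000

Case 2: c = 1 = log_3(3) = 1.0000
T(n) = O(n^1 log n) = O(n log n)

For T(n) = 3T(n/3) + O(n^1): log_3(3) = 1.0000. This is Case 2 of the Master Theorem (c = log_b(a), equal work at all levels), giving O(n log n).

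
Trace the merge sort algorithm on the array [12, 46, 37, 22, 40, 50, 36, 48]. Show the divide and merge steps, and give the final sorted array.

Merge sort trace:

Split: [12, 46, 37, 22, 40, 50, 36, 48] -> [12, 46, 37, 22] and [40, 50, 36, 48]
  Split: [12, 46, 37, 22] -> [12, 46] and [37, 22]
    Split: [12, 46] -> [12] and [46]
    Merge: [12] + [46] -> [12, 46]
    Split: [37, 22] -> [37] and [22]
    Merge: [37] + [22] -> [22, 37]
  Merge: [12, 46] + [22, 37] -> [12, 22, 37, 46]
  Split: [40, 50, 36, 48] -> [40, 50] and [36, 48]
    Split: [40, 50] -> [40] and [50]
    Merge: [40] + [50] -> [40, 50]
    Split: [36, 48] -> [36] and [48]
    Merge: [36] + [48] -> [36, 48]
  Merge: [40, 50] + [36, 48] -> [36, 40, 48, 50]
Merge: [12, 22, 37, 46] + [36, 40, 48, 50] -> [12, 22, 36, 37, 40, 46, 48, 50]

Final sorted array: [12, 22, 36, 37, 40, 46, 48, 50]

The merge sort proceeds by recursively splitting the array and merging sorted halves.
After all merges, the sorted array is [12, 22, 36, 37, 40, 46, 48, 50].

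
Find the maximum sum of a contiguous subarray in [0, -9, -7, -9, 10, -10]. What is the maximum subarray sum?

Using Kadane's algorithm on [0, -9, -7, -9, 10, -10]:

Scanning through the array:
Position 1 (value -9): max_ending_here = -9, max_so_far = 0
Position 2 (value -7): max_ending_here = -7, max_so_far = 0
Position 3 (value -9): max_ending_here = -9, max_so_far = 0
Position 4 (value 10): max_ending_here = 10, max_so_far = 10
Position 5 (value -10): max_ending_here = 0, max_so_far = 10

Maximum subarray: [10]
Maximum sum: 10

The maximum subarray is [10] with sum 10. This subarray runs from index 4 to index 4.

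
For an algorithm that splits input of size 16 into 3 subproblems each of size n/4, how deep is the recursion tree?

For divide and conquer with division factor 4:

Problem sizes at each level:
Level 0: 16
Level 1: 4
Level 2: 1

The root is level 0 and the size-1 base case is level 2 (the tree spans levels 0 through 2, i.e. 3 levels counting the root), so the depth is the number of divisions: log_4(16) = 2

The recursion tree depth is log_4(16) = 2. At each level, the problem size is divided by 4, so it takes 2 divisions to reduce to a base case of size 1. The algorithm makes 3 recursive calls at each level.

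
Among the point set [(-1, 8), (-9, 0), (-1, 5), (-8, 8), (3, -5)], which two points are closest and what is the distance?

Computing all pairwise distances among 5 points:

d((-1, 8), (-9, 0)) = 11.3137
d((-1, 8), (-1, 5)) = 3.0 <-- minimum
d((-1, 8), (-8, 8)) = 7.0
d((-1, 8), (3, -5)) = 13.6015
d((-9, 0), (-1, 5)) = 9.434
d((-9, 0), (-8, 8)) = 8.0623
d((-9, 0), (3, -5)) = 13.0
d((-1, 5), (-8, 8)) = 7.6158
d((-1, 5), (3, -5)) = 10.7703
d((-8, 8), (3, -5)) = 17.0294

Closest pair: (-1, 8) and (-1, 5) with distance 3.0

The closest pair is (-1, 8) and (-1, 5) with Euclidean distance 3.0. For 5 points, brute-force pairwise comparison is shown above. For large n, the divide-and-conquer algorithm (sort by x, recurse on halves, check the dividing strip) achieves O(n log n).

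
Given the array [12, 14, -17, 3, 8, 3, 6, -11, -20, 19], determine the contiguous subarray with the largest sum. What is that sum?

Using Kadane's algorithm on [12, 14, -17, 3, 8, 3, 6, -11, -20, 19]:

Scanning through the array:
Position 1 (value 14): max_ending_here = 26, max_so_far = 26
Position 2 (value -17): max_ending_here = 9, max_so_far = 26
Position 3 (value 3): max_ending_here = 12, max_so_far = 26
Position 4 (value 8): max_ending_here = 20, max_so_far = 26
Position 5 (value 3): max_ending_here = 23, max_so_far = 26
Position 6 (value 6): max_ending_here = 29, max_so_far = 29
Position 7 (value -11): max_ending_here = 18, max_so_far = 29
Position 8 (value -20): max_ending_here = -2, max_so_far = 29
Position 9 (value 19): max_ending_here = 19, max_so_far = 29

Maximum subarray: [12, 14, -17, 3, 8, 3, 6]
Maximum sum: 29

The maximum subarray is [12, 14, -17, 3, 8, 3, 6] with sum 29. This subarray runs from index 0 to index 6.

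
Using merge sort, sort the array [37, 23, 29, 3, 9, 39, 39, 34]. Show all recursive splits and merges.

Merge sort trace:

Split: [37, 23, 29, 3, 9, 39, 39, 34] -> [37, 23, 29, 3] and [9, 39, 39, 34]
  Split: [37, 23, 29, 3] -> [37, 23] and [29, 3]
    Split: [37, 23] -> [37] and [23]
    Merge: [37] + [23] -> [23, 37]
    Split: [29, 3] -> [29] and [3]
    Merge: [29] + [3] -> [3, 29]
  Merge: [23, 37] + [3, 29] -> [3, 23, 29, 37]
  Split: [9, 39, 39, 34] -> [9, 39] and [39, 34]
    Split: [9, 39] -> [9] and [39]
    Merge: [9] + [39] -> [9, 39]
    Split: [39, 34] -> [39] and [34]
    Merge: [39] + [34] -> [34, 39]
  Merge: [9, 39] + [34, 39] -> [9, 34, 39, 39]
Merge: [3, 23, 29, 37] + [9, 34, 39, 39] -> [3, 9, 23, 29, 34, 37, 39, 39]

Final sorted array: [3, 9, 23, 29, 34, 37, 39, 39]

The merge sort proceeds by recursively splitting the array and merging sorted halves.
After all merges, the sorted array is [3, 9, 23, 29, 34, 37, 39, 39].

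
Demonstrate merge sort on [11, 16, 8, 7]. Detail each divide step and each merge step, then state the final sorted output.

Merge sort trace:

Split: [11, 16, 8, 7] -> [11, 16] and [8, 7]
  Split: [11, 16] -> [11] and [16]
  Merge: [11] + [16] -> [11, 16]
  Split: [8, 7] -> [8] and [7]
  Merge: [8] + [7] -> [7, 8]
Merge: [11, 16] + [7, 8] -> [7, 8, 11, 16]

Final sorted array: [7, 8, 11, 16]

The merge sort proceeds by recursively splitting the array and merging sorted halves.
After all merges, the sorted array is [7, 8, 11, 16].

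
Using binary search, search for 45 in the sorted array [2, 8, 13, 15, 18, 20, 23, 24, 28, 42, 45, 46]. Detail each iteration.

Binary search for 45 in [2, 8, 13, 15, 18, 20, 23, 24, 28, 42, 45, 46]:

lo=0, hi=11, mid=5, arr[mid]=20 -> 20 < 45, search right half
lo=6, hi=11, mid=8, arr[mid]=28 -> 28 < 45, search right half
lo=9, hi=11, mid=10, arr[mid]=45 -> Found target at index 10!

Binary search finds 45 at index 10 after 3 comparisons. The search repeatedly halves the search space by comparing with the middle element.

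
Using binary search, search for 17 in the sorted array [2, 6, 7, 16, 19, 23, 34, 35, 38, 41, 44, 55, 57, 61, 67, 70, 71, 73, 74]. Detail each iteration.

Binary search for 17 in [2, 6, 7, 16, 19, 23, 34, 35, 38, 41, 44, 55, 57, 61, 67, 70, 71, 73, 74]:

lo=0, hi=18, mid=9, arr[mid]=41 -> 41 > 17, search left half
lo=0, hi=8, mid=4, arr[mid]=19 -> 19 > 17, search left half
lo=0, hi=3, mid=1, arr[mid]=6 -> 6 < 17, search right half
lo=2, hi=3, mid=2, arr[mid]=7 -> 7 < 17, search right half
lo=3, hi=3, mid=3, arr[mid]=16 -> 16 < 17, search right half
lo=4 > hi=3, target 17 not found

Binary search determines that 17 is not in the array after 5 comparisons. The search space was exhausted without finding the target.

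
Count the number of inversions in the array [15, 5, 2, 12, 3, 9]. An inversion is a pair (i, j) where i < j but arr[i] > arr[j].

Finding inversions in [15, 5, 2, 12, 3, 9]:

(0, 1): arr[0]=15 > arr[1]=5
(0, 2): arr[0]=15 > arr[2]=2
(0, 3): arr[0]=15 > arr[3]=12
(0, 4): arr[0]=15 > arr[4]=3
(0, 5): arr[0]=15 > arr[5]=9
(1, 2): arr[1]=5 > arr[2]=2
(1, 4): arr[1]=5 > arr[4]=3
(3, 4): arr[3]=12 > arr[4]=3
(3, 5): arr[3]=12 > arr[5]=9

Total inversions: 9

The array has 9 inversion(s): (0,1), (0,2), (0,3), (0,4), (0,5), (1,2), (1,4), (3,4), (3,5). Each pair (i,j) satisfies i < j and arr[i] > arr[j].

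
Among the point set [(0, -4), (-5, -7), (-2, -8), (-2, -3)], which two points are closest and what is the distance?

Computing all pairwise distances among 4 points:

d((0, -4), (-5, -7)) = 5.831
d((0, -4), (-2, -8)) = 4.4721
d((0, -4), (-2, -3)) = 2.2361 <-- minimum
d((-5, -7), (-2, -8)) = 3.1623
d((-5, -7), (-2, -3)) = 5.0
d((-2, -8), (-2, -3)) = 5.0

Closest pair: (0, -4) and (-2, -3) with distance 2.2361

The closest pair is (0, -4) and (-2, -3) with Euclidean distance 2.2361. For 4 points, brute-force pairwise comparison is shown above. For large n, the divide-and-conquer algorithm (sort by x, recurse on halves, check the dividing strip) achieves O(n log n).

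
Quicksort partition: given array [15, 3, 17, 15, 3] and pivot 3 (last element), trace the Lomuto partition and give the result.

Lomuto partition with pivot = 3:

Initial array: [15, 3, 17, 15, 3]

arr[0]=15 > 3: no swap
arr[1]=3 <= 3: swap with position 0, array becomes [3, 15, 17, 15, 3]
arr[2]=17 > 3: no swap
arr[3]=15 > 3: no swap

Place pivot at position 1: [3, 3, 17, 15, 15]
Pivot position: 1

After partitioning with pivot 3, the array becomes [3, 3, 17, 15, 15]. The pivot is placed at index 1. All elements to the left of the pivot are <= 3, and all elements to the right are > 3.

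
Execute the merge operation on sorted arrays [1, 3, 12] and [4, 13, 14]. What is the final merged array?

Merging process:

Compare 1 vs 4: take 1 from left. Merged: [1]
Compare 3 vs 4: take 3 from left. Merged: [1, 3]
Compare 12 vs 4: take 4 from right. Merged: [1, 3, 4]
Compare 12 vs 13: take 12 from left. Merged: [1, 3, 4, 12]
Append remaining from right: [13, 14]. Merged: [1, 3, 4, 12, 13, 14]

Final merged array: [1, 3, 4, 12, 13, 14]
Total comparisons: 4

The merged array is [1, 3, 4, 12, 13, 14], requiring 4 comparisons. The merge step runs in O(n) time where n is the total number of elements.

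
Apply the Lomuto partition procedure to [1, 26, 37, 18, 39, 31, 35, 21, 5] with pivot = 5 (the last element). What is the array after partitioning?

Lomuto partition with pivot = 5:

Initial array: [1, 26, 37, 18, 39, 31, 35, 21, 5]

arr[0]=1 <= 5: swap with position 0, array becomes [1, 26, 37, 18, 39, 31, 35, 21, 5]
arr[1]=26 > 5: no swap
arr[2]=37 > 5: no swap
arr[3]=18 > 5: no swap
arr[4]=39 > 5: no swap
arr[5]=31 > 5: no swap
arr[6]=35 > 5: no swap
arr[7]=21 > 5: no swap

Place pivot at position 1: [1, 5, 37, 18, 39, 31, 35, 21, 26]
Pivot position: 1

After partitioning with pivot 5, the array becomes [1, 5, 37, 18, 39, 31, 35, 21, 26]. The pivot is placed at index 1. All elements to the left of the pivot are <= 5, and all elements to the right are > 5.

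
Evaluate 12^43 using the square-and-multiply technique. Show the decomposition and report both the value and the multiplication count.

Computing 12^43 by squaring (build up from 12^1; each line after the first costs one multiplication):

12^1 = 12
12^2 = (12^1)^2 = 12^2 = 144
12^4 = (12^2)^2 = 144^2 = 20736
12^5 = 12 * 12^4 = 12 * 20736 = 248832
12^10 = (12^5)^2 = 248832^2 = 61917364224
12^20 = (12^10)^2 = 61917364224^2 = 3833759992447475122176
12^21 = 12 * 12^20 = 12 * 3833759992447475122176 = 46005119909369701466112
12^42 = (12^21)^2 = 46005119909369701466112^2 = 2116471057875484488839167999221661362284396544
12^43 = 12 * 12^42 = 12 * 2116471057875484488839167999221661362284396544 = 25397652694505813866070015990659936347412758528

Result: 25397652694505813866070015990659936347412758528
Multiplications needed: 8 (8 lines after 12^1)

12^43 = 25397652694505813866070015990659936347412758528. Using exponentiation by squaring, this requires 8 multiplications. The key idea: if the exponent is even, square the half-power; if odd, multiply by the base once.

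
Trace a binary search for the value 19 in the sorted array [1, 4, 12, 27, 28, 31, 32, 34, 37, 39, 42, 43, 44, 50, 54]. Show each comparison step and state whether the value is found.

Binary search for 19 in [1, 4, 12, 27, 28, 31, 32, 34, 37, 39, 42, 43, 44, 50, 54]:

lo=0, hi=14, mid=7, arr[mid]=34 -> 34 > 19, search left half
lo=0, hi=6, mid=3, arr[mid]=27 -> 27 > 19, search left half
lo=0, hi=2, mid=1, arr[mid]=4 -> 4 < 19, search right half
lo=2, hi=2, mid=2, arr[mid]=12 -> 12 < 19, search right half
lo=3 > hi=2, target 19 not found

Binary search determines that 19 is not in the array after 4 comparisons. The search space was exhausted without finding the target.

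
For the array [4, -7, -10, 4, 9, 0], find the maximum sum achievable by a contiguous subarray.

Using Kadane's algorithm on [4, -7, -10, 4, 9, 0]:

Scanning through the array:
Position 1 (value -7): max_ending_here = -3, max_so_far = 4
Position 2 (value -10): max_ending_here = -10, max_so_far = 4
Position 3 (value 4): max_ending_here = 4, max_so_far = 4
Position 4 (value 9): max_ending_here = 13, max_so_far = 13
Position 5 (value 0): max_ending_here = 13, max_so_far = 13

Maximum subarray: [4, 9]
Maximum sum: 13

The maximum subarray is [4, 9] with sum 13. This subarray runs from index 3 to index 4.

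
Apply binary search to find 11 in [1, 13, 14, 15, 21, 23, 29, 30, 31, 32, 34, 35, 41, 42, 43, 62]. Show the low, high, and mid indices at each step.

Binary search for 11 in [1, 13, 14, 15, 21, 23, 29, 30, 31, 32, 34, 35, 41, 42, 43, 62]:

lo=0, hi=15, mid=7, arr[mid]=30 -> 30 > 11, search left half
lo=0, hi=6, mid=3, arr[mid]=15 -> 15 > 11, search left half
lo=0, hi=2, mid=1, arr[mid]=13 -> 13 > 11, search left half
lo=0, hi=0, mid=0, arr[mid]=1 -> 1 < 11, search right half
lo=1 > hi=0, target 11 not found

Binary search determines that 11 is not in the array after 4 comparisons. The search space was exhausted without finding the target.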